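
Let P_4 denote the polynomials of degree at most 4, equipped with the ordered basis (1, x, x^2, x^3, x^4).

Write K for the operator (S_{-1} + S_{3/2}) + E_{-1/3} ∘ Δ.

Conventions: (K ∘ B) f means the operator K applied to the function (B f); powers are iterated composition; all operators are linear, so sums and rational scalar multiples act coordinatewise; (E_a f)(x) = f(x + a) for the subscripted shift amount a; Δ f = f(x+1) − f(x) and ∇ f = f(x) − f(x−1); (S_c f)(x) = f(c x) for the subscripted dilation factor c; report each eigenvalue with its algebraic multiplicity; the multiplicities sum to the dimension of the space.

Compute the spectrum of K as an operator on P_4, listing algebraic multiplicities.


image of 1: 2
image of x: (1/2)x + 1
image of x^2: (13/4)x^2 + 2x + 1/3
image of x^3: (19/8)x^3 + 3x^2 + x + 1/3
image of x^4: (97/16)x^4 + 4x^3 + 2x^2 + (4/3)x + 5/27
the matrix is upper triangular; its diagonal is (2, 1/2, 13/4, 19/8, 97/16)
for a triangular matrix the eigenvalues are the diagonal entries, with algebraic multiplicity their repetition count

λ = 1/2 (multiplicity 1), λ = 2 (multiplicity 1), λ = 19/8 (multiplicity 1), λ = 13/4 (multiplicity 1), λ = 97/16 (multiplicity 1)


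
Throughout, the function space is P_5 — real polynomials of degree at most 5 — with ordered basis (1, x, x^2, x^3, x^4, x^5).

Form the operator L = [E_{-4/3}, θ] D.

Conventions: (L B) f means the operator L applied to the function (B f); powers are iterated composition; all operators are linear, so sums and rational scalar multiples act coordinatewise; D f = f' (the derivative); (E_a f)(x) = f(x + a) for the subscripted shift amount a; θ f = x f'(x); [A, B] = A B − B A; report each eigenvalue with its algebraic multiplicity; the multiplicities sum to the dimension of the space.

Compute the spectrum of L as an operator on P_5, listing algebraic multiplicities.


image of 1: 0
image of x: 0
image of x^2: -8/3
image of x^3: -8x + 32/3
image of x^4: -16x^2 + (128/3)x - 256/9
image of x^5: -(80/3)x^3 + (320/3)x^2 - (1280/9)x + 5120/81
the matrix is upper triangular; its diagonal is (0, 0, 0, 0, 0, 0)
for a triangular matrix the eigenvalues are the diagonal entries, with algebraic multiplicity their repetition count

λ = 0 (multiplicity 6)


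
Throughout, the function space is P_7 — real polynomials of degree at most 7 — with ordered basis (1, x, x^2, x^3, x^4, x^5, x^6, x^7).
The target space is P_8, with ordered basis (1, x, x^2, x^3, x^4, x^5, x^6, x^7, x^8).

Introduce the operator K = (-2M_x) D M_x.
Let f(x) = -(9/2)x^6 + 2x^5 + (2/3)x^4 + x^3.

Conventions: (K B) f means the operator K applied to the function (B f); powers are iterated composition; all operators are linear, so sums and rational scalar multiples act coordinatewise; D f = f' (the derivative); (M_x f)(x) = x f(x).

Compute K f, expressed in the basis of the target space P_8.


M_x f = -(9/2)x^7 + 2x^6 + (2/3)x^5 + x^4
D M_x f = -(63/2)x^6 + 12x^5 + (10/3)x^4 + 4x^3
M_x (D M_x) f = -(63/2)x^7 + 12x^6 + (10/3)x^5 + 4x^4
(-2M_x) (D M_x) f = 63x^7 - 24x^6 - (20/3)x^5 - 8x^4

g(x) = 63x^7 - 24x^6 - (20/3)x^5 - 8x^4


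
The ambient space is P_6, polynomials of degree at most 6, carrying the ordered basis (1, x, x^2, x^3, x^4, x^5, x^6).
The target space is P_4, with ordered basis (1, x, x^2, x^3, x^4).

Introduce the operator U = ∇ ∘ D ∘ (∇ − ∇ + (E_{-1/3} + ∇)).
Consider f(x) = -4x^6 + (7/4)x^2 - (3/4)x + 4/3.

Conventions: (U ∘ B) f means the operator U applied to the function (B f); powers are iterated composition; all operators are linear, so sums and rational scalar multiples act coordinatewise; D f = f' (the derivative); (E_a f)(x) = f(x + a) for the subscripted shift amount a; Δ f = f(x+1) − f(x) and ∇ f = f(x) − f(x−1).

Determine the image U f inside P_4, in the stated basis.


the result is g(x) = -120x^4 - 80x^3 + 880x^2 - (11720/9)x + 33613/54

∇ f = -24x^5 + 60x^4 - 80x^3 + 60x^2 - (41/2)x + 3/2
∇ f = -24x^5 + 60x^4 - 80x^3 + 60x^2 - (41/2)x + 3/2
(-∇) f = 24x^5 - 60x^4 + 80x^3 - 60x^2 + (41/2)x - 3/2
E_{-1/3} f = -4x^6 + 8x^5 - (20/3)x^4 + (80/27)x^3 + (109/108)x^2 - (589/324)x + 1292/729
∇ f = -24x^5 + 60x^4 - 80x^3 + 60x^2 - (41/2)x + 3/2
(E_{-1/3} + ∇) f = -4x^6 - 16x^5 + (160/3)x^4 - (2080/27)x^3 + (6589/108)x^2 - (7231/324)x + 4771/1458
(∇ − ∇ + (E_{-1/3} + ∇)) f = -4x^6 - 16x^5 + (160/3)x^4 - (2080/27)x^3 + (6589/108)x^2 - (7231/324)x + 4771/1458
D (∇ − ∇ + (E_{-1/3} + ∇)) f = -24x^5 - 80x^4 + (640/3)x^3 - (2080/9)x^2 + (6589/54)x - 7231/324
∇ D (∇ − ∇ + (E_{-1/3} + ∇)) f = -120x^4 - 80x^3 + 880x^2 - (11720/9)x + 33613/54


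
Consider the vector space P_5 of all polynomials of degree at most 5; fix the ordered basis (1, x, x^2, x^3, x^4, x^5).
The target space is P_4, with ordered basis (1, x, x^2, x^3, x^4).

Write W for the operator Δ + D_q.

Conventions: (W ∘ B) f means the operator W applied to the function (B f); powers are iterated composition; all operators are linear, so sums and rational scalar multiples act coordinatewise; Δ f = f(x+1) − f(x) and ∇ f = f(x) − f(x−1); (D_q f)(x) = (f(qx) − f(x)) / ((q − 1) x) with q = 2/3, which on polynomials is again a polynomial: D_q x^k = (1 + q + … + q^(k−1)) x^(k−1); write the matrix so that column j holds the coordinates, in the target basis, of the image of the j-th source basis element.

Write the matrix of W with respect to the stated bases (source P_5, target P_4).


the matrix is [[0, 2, 1, 1, 1, 1]; [0, 0, 11/3, 3, 4, 5]; [0, 0, 0, 46/9, 6, 10]; [0, 0, 0, 0, 173/27, 10]; [0, 0, 0, 0, 0, 616/81]] (rows listed top to bottom)

image of 1: 0
image of x: 2
image of x^2: (11/3)x + 1
image of x^3: (46/9)x^2 + 3x + 1
image of x^4: (173/27)x^3 + 6x^2 + 4x + 1
image of x^5: (616/81)x^4 + 10x^3 + 10x^2 + 5x + 1
each image's coordinates form column j of the matrix


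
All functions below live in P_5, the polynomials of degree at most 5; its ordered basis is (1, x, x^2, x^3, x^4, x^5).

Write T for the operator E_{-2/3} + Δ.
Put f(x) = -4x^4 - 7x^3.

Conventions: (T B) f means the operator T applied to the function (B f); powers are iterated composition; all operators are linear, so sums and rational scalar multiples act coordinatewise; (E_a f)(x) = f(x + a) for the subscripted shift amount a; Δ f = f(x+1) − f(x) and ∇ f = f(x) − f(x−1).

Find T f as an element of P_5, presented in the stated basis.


E_{-2/3} f = -4x^4 + (11/3)x^3 + (10/3)x^2 - (124/27)x + 104/81
Δ f = -16x^3 - 45x^2 - 37x - 11
(E_{-2/3} + Δ) f = -4x^4 - (37/3)x^3 - (125/3)x^2 - (1123/27)x - 787/81

the image equals g(x) = -4x^4 - (37/3)x^3 - (125/3)x^2 - (1123/27)x - 787/81


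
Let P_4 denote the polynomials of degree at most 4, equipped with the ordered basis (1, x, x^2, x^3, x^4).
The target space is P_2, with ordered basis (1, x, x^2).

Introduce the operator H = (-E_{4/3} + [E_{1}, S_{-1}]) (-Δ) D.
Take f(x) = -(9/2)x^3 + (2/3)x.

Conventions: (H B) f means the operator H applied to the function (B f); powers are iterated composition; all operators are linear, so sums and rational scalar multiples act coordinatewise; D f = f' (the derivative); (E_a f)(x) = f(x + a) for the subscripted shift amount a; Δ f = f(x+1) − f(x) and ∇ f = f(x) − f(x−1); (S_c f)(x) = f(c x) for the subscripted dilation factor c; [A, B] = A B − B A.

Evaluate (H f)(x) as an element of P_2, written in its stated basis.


the result is g(x) = -27x - 207/2

D f = -(27/2)x^2 + 2/3
Δ D f = -27x - 27/2
(-Δ) D f = 27x + 27/2
E_{4/3} (-Δ) D f = 27x + 99/2
(-E_{4/3}) (-Δ) D f = -27x - 99/2
S_{-1} (-Δ) D f = -27x + 27/2
E_{1} S_{-1} (-Δ) D f = -27x - 27/2
E_{1} (-Δ) D f = 27x + 81/2
S_{-1} E_{1} (-Δ) D f = -27x + 81/2
[E_{1}, S_{-1}] (-Δ) D f = -54
(-E_{4/3} + [E_{1}, S_{-1}]) (-Δ) D f = -27x - 207/2


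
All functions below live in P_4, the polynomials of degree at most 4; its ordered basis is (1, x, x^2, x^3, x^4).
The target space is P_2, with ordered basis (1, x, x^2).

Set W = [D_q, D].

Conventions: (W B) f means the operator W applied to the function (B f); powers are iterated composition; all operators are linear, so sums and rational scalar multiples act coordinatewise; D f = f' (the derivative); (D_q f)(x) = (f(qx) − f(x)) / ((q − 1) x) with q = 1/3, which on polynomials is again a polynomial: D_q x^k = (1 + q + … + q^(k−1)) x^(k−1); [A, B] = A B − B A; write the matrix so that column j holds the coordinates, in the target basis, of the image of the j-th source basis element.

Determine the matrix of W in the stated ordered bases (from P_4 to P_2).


image of 1: 0
image of x: 0
image of x^2: 2/3
image of x^3: (10/9)x
image of x^4: (4/3)x^2
each image's coordinates form column j of the matrix

the matrix is [[0, 0, 2/3, 0, 0]; [0, 0, 0, 10/9, 0]; [0, 0, 0, 0, 4/3]] (rows listed top to bottom)


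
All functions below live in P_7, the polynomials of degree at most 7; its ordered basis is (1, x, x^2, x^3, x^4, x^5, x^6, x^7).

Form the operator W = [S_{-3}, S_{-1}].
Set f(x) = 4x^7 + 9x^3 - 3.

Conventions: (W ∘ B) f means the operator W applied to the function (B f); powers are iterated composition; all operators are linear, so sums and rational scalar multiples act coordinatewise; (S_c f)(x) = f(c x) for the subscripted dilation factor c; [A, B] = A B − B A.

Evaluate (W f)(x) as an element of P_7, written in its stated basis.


S_{-1} f = -4x^7 - 9x^3 - 3
S_{-3} S_{-1} f = 8748x^7 + 243x^3 - 3
S_{-3} f = -8748x^7 - 243x^3 - 3
S_{-1} S_{-3} f = 8748x^7 + 243x^3 - 3
[S_{-3}, S_{-1}] f = 0

the image equals g(x) = 0


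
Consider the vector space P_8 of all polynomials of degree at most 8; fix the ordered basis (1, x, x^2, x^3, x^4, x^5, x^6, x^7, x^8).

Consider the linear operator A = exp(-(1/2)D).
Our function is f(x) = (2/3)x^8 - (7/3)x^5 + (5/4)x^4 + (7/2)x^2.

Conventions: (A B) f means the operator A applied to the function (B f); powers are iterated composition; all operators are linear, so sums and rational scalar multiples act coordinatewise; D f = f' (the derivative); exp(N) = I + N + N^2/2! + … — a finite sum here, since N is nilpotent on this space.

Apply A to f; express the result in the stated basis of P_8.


order-1 term: -(8/3)x^7 + (35/6)x^4 - (5/2)x^3 - (7/2)x
order-2 term: (14/3)x^6 - (35/6)x^3 + (15/8)x^2 + 7/8
order-3 term: -(14/3)x^5 + (35/12)x^2 - (5/8)x
order-4 term: (35/12)x^4 - (35/48)x + 5/64
order-5 term: -(7/6)x^3 + 7/96
order-6 term: (7/24)x^2
order-7 term: -(1/24)x
order-8 term: 1/384
the series for exp(-(1/2)D) f terminates at order 8
exp(-(1/2)D) f = (2/3)x^8 - (8/3)x^7 + (14/3)x^6 - 7x^5 + 10x^4 - (19/2)x^3 + (103/12)x^2 - (235/48)x + 395/384

g(x) = (2/3)x^8 - (8/3)x^7 + (14/3)x^6 - 7x^5 + 10x^4 - (19/2)x^3 + (103/12)x^2 - (235/48)x + 395/384


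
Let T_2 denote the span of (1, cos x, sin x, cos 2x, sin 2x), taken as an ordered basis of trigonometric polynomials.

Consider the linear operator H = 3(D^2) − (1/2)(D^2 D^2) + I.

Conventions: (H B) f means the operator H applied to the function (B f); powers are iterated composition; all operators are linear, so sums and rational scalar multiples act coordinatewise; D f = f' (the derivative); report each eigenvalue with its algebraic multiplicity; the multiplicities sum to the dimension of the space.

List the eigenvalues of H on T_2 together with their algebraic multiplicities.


λ = -19 (multiplicity 2), λ = -5/2 (multiplicity 2), λ = 1 (multiplicity 1)

image of 1: 1
image of cos x: -(5/2)cos x
image of sin x: -(5/2)sin x
image of cos 2x: -19cos 2x
image of sin 2x: -19sin 2x
the matrix is diagonal; its diagonal is (1, -5/2, -5/2, -19, -19)
for a triangular matrix the eigenvalues are the diagonal entries, with algebraic multiplicity their repetition count


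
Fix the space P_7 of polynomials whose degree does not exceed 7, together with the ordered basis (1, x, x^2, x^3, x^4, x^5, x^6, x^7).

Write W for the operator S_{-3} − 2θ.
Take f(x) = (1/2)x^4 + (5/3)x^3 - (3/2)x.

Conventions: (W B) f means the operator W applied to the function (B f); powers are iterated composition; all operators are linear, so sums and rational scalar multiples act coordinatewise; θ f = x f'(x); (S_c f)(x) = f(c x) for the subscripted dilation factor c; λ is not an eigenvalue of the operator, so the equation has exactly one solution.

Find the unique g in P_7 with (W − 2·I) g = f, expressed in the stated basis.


g(x) = (1/142)x^4 - (1/21)x^3 + (3/14)x

write g with unknown coordinates in the stated basis and equate coefficients in (W − 2·I) g = f
solving from the highest basis element down gives g = (1/142)x^4 - (1/21)x^3 + (3/14)x
check: W g = (73/142)x^4 + (11/7)x^3 - (15/14)x
so W g − 2·g = (1/2)x^4 + (5/3)x^3 - (3/2)x = f ✓


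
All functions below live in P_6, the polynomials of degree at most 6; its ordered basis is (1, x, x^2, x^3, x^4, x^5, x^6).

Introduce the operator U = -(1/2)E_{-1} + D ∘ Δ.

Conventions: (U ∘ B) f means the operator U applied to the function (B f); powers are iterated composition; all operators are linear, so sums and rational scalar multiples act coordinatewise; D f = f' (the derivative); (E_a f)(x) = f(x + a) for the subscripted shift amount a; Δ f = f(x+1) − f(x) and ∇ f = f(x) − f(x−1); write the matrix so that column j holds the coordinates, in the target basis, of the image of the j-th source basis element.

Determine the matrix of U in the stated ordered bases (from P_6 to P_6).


image of 1: -1/2
image of x: -(1/2)x + 1/2
image of x^2: -(1/2)x^2 + x + 3/2
image of x^3: -(1/2)x^3 + (3/2)x^2 + (9/2)x + 7/2
image of x^4: -(1/2)x^4 + 2x^3 + 9x^2 + 14x + 7/2
image of x^5: -(1/2)x^5 + (5/2)x^4 + 15x^3 + 35x^2 + (35/2)x + 11/2
image of x^6: -(1/2)x^6 + 3x^5 + (45/2)x^4 + 70x^3 + (105/2)x^2 + 33x + 11/2
each image's coordinates form column j of the matrix

the matrix is [[-1/2, 1/2, 3/2, 7/2, 7/2, 11/2, 11/2]; [0, -1/2, 1, 9/2, 14, 35/2, 33]; [0, 0, -1/2, 3/2, 9, 35, 105/2]; [0, 0, 0, -1/2, 2, 15, 70]; [0, 0, 0, 0, -1/2, 5/2, 45/2]; [0, 0, 0, 0, 0, -1/2, 3]; [0, 0, 0, 0, 0, 0, -1/2]] (rows listed top to bottom)


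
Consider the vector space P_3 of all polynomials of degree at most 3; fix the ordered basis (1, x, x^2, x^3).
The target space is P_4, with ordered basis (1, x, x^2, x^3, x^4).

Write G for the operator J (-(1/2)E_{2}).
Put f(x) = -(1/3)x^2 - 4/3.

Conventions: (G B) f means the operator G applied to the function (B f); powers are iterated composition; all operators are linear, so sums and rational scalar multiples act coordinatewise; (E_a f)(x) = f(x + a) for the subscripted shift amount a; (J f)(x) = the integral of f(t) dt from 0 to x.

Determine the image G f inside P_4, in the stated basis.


E_{2} f = -(1/3)x^2 - (4/3)x - 8/3
(-(1/2)E_{2}) f = (1/6)x^2 + (2/3)x + 4/3
J (-(1/2)E_{2}) f = (1/18)x^3 + (1/3)x^2 + (4/3)x

the result is g(x) = (1/18)x^3 + (1/3)x^2 + (4/3)x


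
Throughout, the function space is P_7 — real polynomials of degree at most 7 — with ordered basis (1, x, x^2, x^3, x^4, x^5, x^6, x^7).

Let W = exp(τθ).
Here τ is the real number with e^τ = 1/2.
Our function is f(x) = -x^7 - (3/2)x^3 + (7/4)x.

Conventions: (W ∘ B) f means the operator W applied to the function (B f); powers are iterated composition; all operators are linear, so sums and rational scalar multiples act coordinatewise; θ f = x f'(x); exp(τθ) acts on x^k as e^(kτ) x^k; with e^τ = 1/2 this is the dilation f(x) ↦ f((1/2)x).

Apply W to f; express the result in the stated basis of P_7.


the result is g(x) = -(1/128)x^7 - (3/16)x^3 + (7/8)x

exp(τθ) x^k = e^(kτ) x^k; with e^τ = 1/2 this sends x^k to (1/2)^k x^k
x ↦ 1/2 x
x^3 ↦ 1/8 x^3
x^7 ↦ 1/128 x^7
applying this coordinatewise to f: exp(τθ) f = -(1/128)x^7 - (3/16)x^3 + (7/8)x


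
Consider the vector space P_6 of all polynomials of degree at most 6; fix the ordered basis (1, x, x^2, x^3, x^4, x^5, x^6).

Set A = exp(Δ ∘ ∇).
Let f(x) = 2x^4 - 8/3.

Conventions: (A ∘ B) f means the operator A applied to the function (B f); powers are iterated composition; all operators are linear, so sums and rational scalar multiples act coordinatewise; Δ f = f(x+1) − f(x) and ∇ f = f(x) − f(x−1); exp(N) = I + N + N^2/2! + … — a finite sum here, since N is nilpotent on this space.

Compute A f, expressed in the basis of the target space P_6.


g(x) = 2x^4 + 24x^2 + 76/3

order-1 term: 24x^2 + 4
order-2 term: 24
the series for exp(Δ ∘ ∇) f terminates at order 2
exp(Δ ∘ ∇) f = 2x^4 + 24x^2 + 76/3


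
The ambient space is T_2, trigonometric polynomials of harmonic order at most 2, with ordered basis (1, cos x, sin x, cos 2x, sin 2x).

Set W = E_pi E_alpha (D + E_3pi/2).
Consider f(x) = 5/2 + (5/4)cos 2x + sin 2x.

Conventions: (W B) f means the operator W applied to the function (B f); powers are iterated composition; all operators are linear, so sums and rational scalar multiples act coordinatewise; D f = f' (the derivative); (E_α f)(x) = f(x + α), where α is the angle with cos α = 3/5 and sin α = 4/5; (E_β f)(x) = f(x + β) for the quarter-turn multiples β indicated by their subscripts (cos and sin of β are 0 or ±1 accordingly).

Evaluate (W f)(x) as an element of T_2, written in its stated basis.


the image equals g(x) = 5/2 - (357/100)cos 2x + (13/50)sin 2x

D f = 2cos 2x - (5/2)sin 2x
E_3pi/2 f = 5/2 - (5/4)cos 2x - sin 2x
(D + E_3pi/2) f = 5/2 + (3/4)cos 2x - (7/2)sin 2x
E_alpha (D + E_3pi/2) f = 5/2 - (357/100)cos 2x + (13/50)sin 2x
E_pi (E_alpha (D + E_3pi/2)) f = 5/2 - (357/100)cos 2x + (13/50)sin 2x


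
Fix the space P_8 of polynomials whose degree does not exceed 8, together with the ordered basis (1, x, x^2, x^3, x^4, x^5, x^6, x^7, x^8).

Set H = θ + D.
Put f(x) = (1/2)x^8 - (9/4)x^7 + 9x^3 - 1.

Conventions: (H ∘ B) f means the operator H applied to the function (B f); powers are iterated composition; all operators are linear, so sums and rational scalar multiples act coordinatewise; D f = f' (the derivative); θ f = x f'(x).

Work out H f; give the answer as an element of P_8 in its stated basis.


the result is g(x) = 4x^8 - (47/4)x^7 - (63/4)x^6 + 27x^3 + 27x^2

θ f = 4x^8 - (63/4)x^7 + 27x^3
D f = 4x^7 - (63/4)x^6 + 27x^2
(θ + D) f = 4x^8 - (47/4)x^7 - (63/4)x^6 + 27x^3 + 27x^2


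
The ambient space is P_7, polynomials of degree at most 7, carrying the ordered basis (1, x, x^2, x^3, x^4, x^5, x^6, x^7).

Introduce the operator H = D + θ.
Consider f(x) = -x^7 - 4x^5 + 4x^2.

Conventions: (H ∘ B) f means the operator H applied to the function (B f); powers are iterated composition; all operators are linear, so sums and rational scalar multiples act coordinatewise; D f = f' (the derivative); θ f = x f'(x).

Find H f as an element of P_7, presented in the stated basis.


D f = -7x^6 - 20x^4 + 8x
θ f = -7x^7 - 20x^5 + 8x^2
(D + θ) f = -7x^7 - 7x^6 - 20x^5 - 20x^4 + 8x^2 + 8x

g(x) = -7x^7 - 7x^6 - 20x^5 - 20x^4 + 8x^2 + 8x


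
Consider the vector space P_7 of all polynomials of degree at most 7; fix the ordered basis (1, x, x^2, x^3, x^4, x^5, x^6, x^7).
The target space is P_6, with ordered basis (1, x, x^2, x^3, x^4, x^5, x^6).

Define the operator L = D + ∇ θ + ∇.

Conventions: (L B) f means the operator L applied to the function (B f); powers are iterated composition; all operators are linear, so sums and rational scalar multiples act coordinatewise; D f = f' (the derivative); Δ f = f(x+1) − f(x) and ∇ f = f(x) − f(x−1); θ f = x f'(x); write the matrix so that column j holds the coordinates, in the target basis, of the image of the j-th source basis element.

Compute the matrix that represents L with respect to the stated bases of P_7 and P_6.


the matrix is [[0, 3, -3, 4, -5, 6, -7, 8]; [0, 0, 8, -12, 20, -30, 42, -56]; [0, 0, 0, 15, -30, 60, -105, 168]; [0, 0, 0, 0, 24, -60, 140, -280]; [0, 0, 0, 0, 0, 35, -105, 280]; [0, 0, 0, 0, 0, 0, 48, -168]; [0, 0, 0, 0, 0, 0, 0, 63]] (rows listed top to bottom)

image of 1: 0
image of x: 3
image of x^2: 8x - 3
image of x^3: 15x^2 - 12x + 4
image of x^4: 24x^3 - 30x^2 + 20x - 5
image of x^5: 35x^4 - 60x^3 + 60x^2 - 30x + 6
image of x^6: 48x^5 - 105x^4 + 140x^3 - 105x^2 + 42x - 7
image of x^7: 63x^6 - 168x^5 + 280x^4 - 280x^3 + 168x^2 - 56x + 8
each image's coordinates form column j of the matrix


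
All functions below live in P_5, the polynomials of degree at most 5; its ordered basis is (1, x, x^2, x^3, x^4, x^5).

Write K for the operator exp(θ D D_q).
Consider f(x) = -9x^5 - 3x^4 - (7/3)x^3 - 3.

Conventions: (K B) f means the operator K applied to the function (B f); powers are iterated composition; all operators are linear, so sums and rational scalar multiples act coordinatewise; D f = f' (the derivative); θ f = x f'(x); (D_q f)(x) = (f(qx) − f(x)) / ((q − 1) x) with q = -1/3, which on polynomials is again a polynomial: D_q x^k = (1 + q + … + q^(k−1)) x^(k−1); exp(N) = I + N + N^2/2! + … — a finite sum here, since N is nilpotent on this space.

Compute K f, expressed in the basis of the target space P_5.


order-1 term: -(244/3)x^3 - (40/3)x^2 - (98/27)x
order-2 term: -(1708/27)x
the series for exp(θ D D_q) f terminates at order 2
exp(θ D D_q) f = -9x^5 - 3x^4 - (251/3)x^3 - (40/3)x^2 - (602/9)x - 3

the result is g(x) = -9x^5 - 3x^4 - (251/3)x^3 - (40/3)x^2 - (602/9)x - 3


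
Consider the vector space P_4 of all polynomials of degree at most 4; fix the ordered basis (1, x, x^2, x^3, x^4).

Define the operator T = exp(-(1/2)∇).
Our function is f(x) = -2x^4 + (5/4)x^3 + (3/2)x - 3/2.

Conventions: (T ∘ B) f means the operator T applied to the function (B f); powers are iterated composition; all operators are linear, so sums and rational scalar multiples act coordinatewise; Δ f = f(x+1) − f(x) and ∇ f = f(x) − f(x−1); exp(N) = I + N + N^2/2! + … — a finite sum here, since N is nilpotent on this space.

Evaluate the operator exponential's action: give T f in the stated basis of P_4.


order-1 term: 4x^3 - (63/8)x^2 + (47/8)x - 19/8
order-2 term: -3x^2 + (111/16)x - 71/16
order-3 term: x - 53/32
order-4 term: -1/8
the series for exp(-(1/2)∇) f terminates at order 4
exp(-(1/2)∇) f = -2x^4 + (21/4)x^3 - (87/8)x^2 + (245/16)x - 323/32

the result is g(x) = -2x^4 + (21/4)x^3 - (87/8)x^2 + (245/16)x - 323/32


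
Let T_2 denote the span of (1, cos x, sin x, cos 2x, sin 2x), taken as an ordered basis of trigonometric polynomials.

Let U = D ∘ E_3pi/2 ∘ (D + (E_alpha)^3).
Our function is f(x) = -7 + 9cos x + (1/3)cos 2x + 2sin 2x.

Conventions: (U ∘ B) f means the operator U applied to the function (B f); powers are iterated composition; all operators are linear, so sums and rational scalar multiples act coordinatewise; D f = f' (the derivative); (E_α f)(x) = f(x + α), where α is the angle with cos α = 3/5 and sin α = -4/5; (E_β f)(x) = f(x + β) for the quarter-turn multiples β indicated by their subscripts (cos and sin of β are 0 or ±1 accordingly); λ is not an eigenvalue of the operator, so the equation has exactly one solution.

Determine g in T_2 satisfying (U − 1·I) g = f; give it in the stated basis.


g(x) = 7 - (2178/521)cos x + (729/521)sin x + (69501/326677)cos 2x + (381296/980031)sin 2x

write g with unknown coordinates in the stated basis and equate coefficients in (U − 1·I) g = f
solving from the highest basis element down gives g = 7 - (2178/521)cos x + (729/521)sin x + (69501/326677)cos 2x + (381296/980031)sin 2x
check: U g = (2511/521)cos x + (729/521)sin x + (535180/980031)cos 2x + (2341358/980031)sin 2x
so U g − 1·g = -7 + 9cos x + (1/3)cos 2x + 2sin 2x = f ✓


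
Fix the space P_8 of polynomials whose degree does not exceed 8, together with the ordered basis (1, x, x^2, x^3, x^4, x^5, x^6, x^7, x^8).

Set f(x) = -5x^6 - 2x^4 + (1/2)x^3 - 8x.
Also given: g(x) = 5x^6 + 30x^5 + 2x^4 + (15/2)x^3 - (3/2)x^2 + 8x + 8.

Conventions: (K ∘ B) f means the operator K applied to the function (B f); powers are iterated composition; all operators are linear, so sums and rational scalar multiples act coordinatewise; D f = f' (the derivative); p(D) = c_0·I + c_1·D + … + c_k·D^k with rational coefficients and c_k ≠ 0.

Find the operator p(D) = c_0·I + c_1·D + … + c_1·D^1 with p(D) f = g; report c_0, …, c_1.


D^0 f = -5x^6 - 2x^4 + (1/2)x^3 - 8x
D^1 f = -30x^5 - 8x^3 + (3/2)x^2 - 8
matching coefficients of g against c_0 f + c_1 Df + … from the top degree down determines the c_i
solution: c_0 = -1, c_1 = -1

p(D) = -I − D, i.e. c_0 = -1, c_1 = -1


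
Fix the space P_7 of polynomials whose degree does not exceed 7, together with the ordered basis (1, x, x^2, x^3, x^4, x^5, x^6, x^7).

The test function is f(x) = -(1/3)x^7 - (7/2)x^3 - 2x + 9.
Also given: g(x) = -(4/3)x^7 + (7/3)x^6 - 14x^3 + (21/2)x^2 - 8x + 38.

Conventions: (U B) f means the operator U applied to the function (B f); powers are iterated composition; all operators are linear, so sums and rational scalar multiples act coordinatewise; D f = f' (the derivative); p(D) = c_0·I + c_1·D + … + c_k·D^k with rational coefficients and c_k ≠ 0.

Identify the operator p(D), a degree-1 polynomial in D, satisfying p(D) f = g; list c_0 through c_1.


c_0 = 4, c_1 = -1

D^0 f = -(1/3)x^7 - (7/2)x^3 - 2x + 9
D^1 f = -(7/3)x^6 - (21/2)x^2 - 2
matching coefficients of g against c_0 f + c_1 Df + … from the top degree down determines the c_i
solution: c_0 = 4, c_1 = -1


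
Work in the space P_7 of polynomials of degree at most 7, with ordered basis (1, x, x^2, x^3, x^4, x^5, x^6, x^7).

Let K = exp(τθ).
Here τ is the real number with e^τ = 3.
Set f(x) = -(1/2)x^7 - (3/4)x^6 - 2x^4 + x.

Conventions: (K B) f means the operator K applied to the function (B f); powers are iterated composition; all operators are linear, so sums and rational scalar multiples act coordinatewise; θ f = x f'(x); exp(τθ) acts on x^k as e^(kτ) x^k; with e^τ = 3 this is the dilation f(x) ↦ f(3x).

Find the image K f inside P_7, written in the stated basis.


exp(τθ) x^k = e^(kτ) x^k; with e^τ = 3 this sends x^k to 3^k x^k
x ↦ 3 x
x^4 ↦ 81 x^4
x^6 ↦ 729 x^6
x^7 ↦ 2187 x^7
applying this coordinatewise to f: exp(τθ) f = -(2187/2)x^7 - (2187/4)x^6 - 162x^4 + 3x

the image equals g(x) = -(2187/2)x^7 - (2187/4)x^6 - 162x^4 + 3x


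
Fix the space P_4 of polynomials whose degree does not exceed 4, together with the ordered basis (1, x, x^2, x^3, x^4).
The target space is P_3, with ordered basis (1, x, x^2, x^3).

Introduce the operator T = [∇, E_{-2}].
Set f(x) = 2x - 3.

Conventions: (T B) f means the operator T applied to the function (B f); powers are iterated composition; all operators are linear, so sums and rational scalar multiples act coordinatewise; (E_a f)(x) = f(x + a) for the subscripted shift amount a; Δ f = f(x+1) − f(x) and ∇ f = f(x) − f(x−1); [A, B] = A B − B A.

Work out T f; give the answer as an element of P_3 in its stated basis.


g(x) = 0

E_{-2} f = 2x - 7
∇ E_{-2} f = 2
∇ f = 2
E_{-2} ∇ f = 2
[∇, E_{-2}] f = 0


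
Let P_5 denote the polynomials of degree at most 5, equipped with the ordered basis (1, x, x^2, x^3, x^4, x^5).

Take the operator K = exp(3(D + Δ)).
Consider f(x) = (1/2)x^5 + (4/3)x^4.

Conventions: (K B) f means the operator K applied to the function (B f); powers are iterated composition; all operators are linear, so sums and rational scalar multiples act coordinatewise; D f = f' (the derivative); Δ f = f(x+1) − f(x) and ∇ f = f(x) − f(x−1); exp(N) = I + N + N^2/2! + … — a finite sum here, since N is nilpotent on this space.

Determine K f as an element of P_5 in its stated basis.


order-1 term: 15x^4 + 47x^3 + 39x^2 + (47/2)x + 11/2
order-2 term: 180x^3 + 558x^2 + (1071/2)x + 222
order-3 term: 1080x^2 + 2772x + 1809
order-4 term: 3240x + 4968
order-5 term: 3888
the series for exp(3(D + Δ)) f terminates at order 5
exp(3(D + Δ)) f = (1/2)x^5 + (49/3)x^4 + 227x^3 + 1677x^2 + 6571x + 21785/2

the result is g(x) = (1/2)x^5 + (49/3)x^4 + 227x^3 + 1677x^2 + 6571x + 21785/2


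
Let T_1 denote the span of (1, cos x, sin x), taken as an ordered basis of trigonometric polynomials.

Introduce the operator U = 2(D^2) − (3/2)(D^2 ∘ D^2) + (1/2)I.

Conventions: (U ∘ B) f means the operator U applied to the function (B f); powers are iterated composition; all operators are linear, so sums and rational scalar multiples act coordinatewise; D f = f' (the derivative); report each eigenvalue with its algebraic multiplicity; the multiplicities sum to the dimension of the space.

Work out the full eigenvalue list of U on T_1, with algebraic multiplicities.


image of 1: 1/2
image of cos x: -3cos x
image of sin x: -3sin x
the matrix is diagonal; its diagonal is (1/2, -3, -3)
for a triangular matrix the eigenvalues are the diagonal entries, with algebraic multiplicity their repetition count

λ = -3 (multiplicity 2), λ = 1/2 (multiplicity 1)


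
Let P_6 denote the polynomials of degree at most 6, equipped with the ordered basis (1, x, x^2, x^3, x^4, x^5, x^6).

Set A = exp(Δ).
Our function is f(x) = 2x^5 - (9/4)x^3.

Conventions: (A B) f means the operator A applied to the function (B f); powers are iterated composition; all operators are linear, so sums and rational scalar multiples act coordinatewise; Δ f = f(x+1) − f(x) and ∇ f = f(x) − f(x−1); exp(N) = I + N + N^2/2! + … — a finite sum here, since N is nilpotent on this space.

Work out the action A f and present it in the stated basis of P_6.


g(x) = 2x^5 + 10x^4 + (151/4)x^3 + (373/4)x^2 + (273/2)x + 371/4

order-1 term: 10x^4 + 20x^3 + (53/4)x^2 + (13/4)x - 1/4
order-2 term: 20x^3 + 60x^2 + (253/4)x + 93/4
order-3 term: 20x^2 + 60x + 191/4
order-4 term: 10x + 20
order-5 term: 2
the series for exp(Δ) f terminates at order 5
exp(Δ) f = 2x^5 + 10x^4 + (151/4)x^3 + (373/4)x^2 + (273/2)x + 371/4


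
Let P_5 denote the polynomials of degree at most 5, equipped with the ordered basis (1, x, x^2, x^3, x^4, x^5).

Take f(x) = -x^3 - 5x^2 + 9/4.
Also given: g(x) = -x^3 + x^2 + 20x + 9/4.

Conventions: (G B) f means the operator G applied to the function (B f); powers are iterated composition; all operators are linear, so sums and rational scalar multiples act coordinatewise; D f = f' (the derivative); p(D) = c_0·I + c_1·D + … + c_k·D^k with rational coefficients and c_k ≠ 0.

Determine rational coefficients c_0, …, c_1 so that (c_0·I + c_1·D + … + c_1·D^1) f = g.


D^0 f = -x^3 - 5x^2 + 9/4
D^1 f = -3x^2 - 10x
matching coefficients of g against c_0 f + c_1 Df + … from the top degree down determines the c_i
solution: c_0 = 1, c_1 = -2

p(D) = I − 2·D, i.e. c_0 = 1, c_1 = -2


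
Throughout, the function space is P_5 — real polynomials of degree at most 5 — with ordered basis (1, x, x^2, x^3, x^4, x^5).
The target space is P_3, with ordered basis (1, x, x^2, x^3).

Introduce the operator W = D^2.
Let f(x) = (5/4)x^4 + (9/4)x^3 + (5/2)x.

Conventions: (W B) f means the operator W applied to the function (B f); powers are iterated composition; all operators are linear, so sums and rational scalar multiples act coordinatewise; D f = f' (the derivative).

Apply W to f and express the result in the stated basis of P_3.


the image equals g(x) = 15x^2 + (27/2)x

D f = 5x^3 + (27/4)x^2 + 5/2
D D f = 15x^2 + (27/2)x


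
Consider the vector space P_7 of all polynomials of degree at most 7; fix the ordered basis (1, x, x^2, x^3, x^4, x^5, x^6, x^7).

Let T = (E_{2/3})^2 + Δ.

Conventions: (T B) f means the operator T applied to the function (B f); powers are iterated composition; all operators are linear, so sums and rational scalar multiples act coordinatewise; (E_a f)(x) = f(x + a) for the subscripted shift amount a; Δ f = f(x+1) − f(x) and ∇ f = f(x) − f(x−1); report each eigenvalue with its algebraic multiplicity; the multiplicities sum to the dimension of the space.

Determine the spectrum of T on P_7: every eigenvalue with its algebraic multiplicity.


image of 1: 1
image of x: x + 7/3
image of x^2: x^2 + (14/3)x + 25/9
image of x^3: x^3 + 7x^2 + (25/3)x + 91/27
image of x^4: x^4 + (28/3)x^3 + (50/3)x^2 + (364/27)x + 337/81
image of x^5: x^5 + (35/3)x^4 + (250/9)x^3 + (910/27)x^2 + (1685/81)x + 1267/243
image of x^6: x^6 + 14x^5 + (125/3)x^4 + (1820/27)x^3 + (1685/27)x^2 + (2534/81)x + 4825/729
image of x^7: x^7 + (49/3)x^6 + (175/3)x^5 + (3185/27)x^4 + (11795/81)x^3 + (8869/81)x^2 + (33775/729)x + 18571/2187
the matrix is upper triangular; its diagonal is (1, 1, 1, 1, 1, 1, 1, 1)
for a triangular matrix the eigenvalues are the diagonal entries, with algebraic multiplicity their repetition count

λ = 1 (multiplicity 8)


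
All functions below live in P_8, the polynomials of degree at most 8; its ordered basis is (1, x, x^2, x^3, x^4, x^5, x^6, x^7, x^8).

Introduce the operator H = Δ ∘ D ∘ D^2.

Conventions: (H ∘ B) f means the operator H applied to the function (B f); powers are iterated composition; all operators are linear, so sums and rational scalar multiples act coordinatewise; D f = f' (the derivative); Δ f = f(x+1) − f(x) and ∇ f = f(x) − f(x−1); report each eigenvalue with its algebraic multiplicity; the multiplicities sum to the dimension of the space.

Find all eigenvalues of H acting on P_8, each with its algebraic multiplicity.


image of 1: 0
image of x: 0
image of x^2: 0
image of x^3: 0
image of x^4: 24
image of x^5: 120x + 60
image of x^6: 360x^2 + 360x + 120
image of x^7: 840x^3 + 1260x^2 + 840x + 210
image of x^8: 1680x^4 + 3360x^3 + 3360x^2 + 1680x + 336
the matrix is upper triangular; its diagonal is (0, 0, 0, 0, 0, 0, 0, 0, 0)
for a triangular matrix the eigenvalues are the diagonal entries, with algebraic multiplicity their repetition count

λ = 0 (multiplicity 9)


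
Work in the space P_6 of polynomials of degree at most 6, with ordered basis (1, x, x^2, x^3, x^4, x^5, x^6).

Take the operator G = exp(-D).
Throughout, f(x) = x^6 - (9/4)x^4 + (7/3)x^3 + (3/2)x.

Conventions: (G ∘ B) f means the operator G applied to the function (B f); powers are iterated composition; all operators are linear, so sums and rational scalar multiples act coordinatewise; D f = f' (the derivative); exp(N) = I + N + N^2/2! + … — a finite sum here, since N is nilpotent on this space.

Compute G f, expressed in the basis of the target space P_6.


the image equals g(x) = x^6 - 6x^5 + (51/4)x^4 - (26/3)x^3 - (11/2)x^2 + (23/2)x - 61/12

order-1 term: -6x^5 + 9x^3 - 7x^2 - 3/2
order-2 term: 15x^4 - (27/2)x^2 + 7x
order-3 term: -20x^3 + 9x - 7/3
order-4 term: 15x^2 - 9/4
order-5 term: -6x
order-6 term: 1
the series for exp(-D) f terminates at order 6
exp(-D) f = x^6 - 6x^5 + (51/4)x^4 - (26/3)x^3 - (11/2)x^2 + (23/2)x - 61/12


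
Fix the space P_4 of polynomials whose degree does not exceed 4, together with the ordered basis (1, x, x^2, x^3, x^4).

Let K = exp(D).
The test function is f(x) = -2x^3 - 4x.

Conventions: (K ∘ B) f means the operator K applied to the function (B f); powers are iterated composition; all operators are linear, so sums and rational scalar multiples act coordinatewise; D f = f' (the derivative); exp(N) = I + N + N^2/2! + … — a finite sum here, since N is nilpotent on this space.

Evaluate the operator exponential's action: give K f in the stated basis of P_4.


order-1 term: -6x^2 - 4
order-2 term: -6x
order-3 term: -2
the series for exp(D) f terminates at order 3
exp(D) f = -2x^3 - 6x^2 - 10x - 6

the image equals g(x) = -2x^3 - 6x^2 - 10x - 6


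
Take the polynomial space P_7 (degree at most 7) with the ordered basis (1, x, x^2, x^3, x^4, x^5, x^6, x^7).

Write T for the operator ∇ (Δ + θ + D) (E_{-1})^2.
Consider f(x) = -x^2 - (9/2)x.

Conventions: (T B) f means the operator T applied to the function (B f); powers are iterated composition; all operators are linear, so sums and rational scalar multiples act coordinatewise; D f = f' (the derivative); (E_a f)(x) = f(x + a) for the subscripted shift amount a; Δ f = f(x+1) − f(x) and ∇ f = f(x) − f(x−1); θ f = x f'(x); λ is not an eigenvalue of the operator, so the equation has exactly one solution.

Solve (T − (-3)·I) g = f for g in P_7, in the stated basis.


g(x) = -(1/3)x^2 - (19/18)x + 7/54

write g with unknown coordinates in the stated basis and equate coefficients in (T − (-3)·I) g = f
solving from the highest basis element down gives g = -(1/3)x^2 - (19/18)x + 7/54
check: T g = -(4/3)x - 7/18
so T g − (-3)·g = -x^2 - (9/2)x = f ✓


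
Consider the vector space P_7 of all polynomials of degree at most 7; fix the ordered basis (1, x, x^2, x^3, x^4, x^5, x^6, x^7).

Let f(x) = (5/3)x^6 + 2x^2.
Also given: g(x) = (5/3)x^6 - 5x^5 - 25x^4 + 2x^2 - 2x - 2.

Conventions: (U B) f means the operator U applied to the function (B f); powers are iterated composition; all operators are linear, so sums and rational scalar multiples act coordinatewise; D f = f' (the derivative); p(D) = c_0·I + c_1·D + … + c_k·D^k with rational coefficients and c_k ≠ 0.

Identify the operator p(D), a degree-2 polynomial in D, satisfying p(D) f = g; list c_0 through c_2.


D^0 f = (5/3)x^6 + 2x^2
D^1 f = 10x^5 + 4x
D^2 f = 50x^4 + 4
matching coefficients of g against c_0 f + c_1 Df + … from the top degree down determines the c_i
solution: c_0 = 1, c_1 = -1/2, c_2 = -1/2

c_0 = 1, c_1 = -1/2, c_2 = -1/2


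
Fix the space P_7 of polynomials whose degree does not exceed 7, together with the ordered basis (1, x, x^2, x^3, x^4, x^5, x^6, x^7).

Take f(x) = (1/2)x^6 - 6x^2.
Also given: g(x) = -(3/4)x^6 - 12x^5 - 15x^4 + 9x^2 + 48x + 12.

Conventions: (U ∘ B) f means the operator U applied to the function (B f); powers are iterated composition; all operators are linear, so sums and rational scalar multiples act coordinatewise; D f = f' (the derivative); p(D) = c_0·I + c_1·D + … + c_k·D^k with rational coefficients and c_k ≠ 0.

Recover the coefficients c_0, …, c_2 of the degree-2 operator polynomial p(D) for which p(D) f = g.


D^0 f = (1/2)x^6 - 6x^2
D^1 f = 3x^5 - 12x
D^2 f = 15x^4 - 12
matching coefficients of g against c_0 f + c_1 Df + … from the top degree down determines the c_i
solution: c_0 = -3/2, c_1 = -4, c_2 = -1

c_0 = -3/2, c_1 = -4, c_2 = -1


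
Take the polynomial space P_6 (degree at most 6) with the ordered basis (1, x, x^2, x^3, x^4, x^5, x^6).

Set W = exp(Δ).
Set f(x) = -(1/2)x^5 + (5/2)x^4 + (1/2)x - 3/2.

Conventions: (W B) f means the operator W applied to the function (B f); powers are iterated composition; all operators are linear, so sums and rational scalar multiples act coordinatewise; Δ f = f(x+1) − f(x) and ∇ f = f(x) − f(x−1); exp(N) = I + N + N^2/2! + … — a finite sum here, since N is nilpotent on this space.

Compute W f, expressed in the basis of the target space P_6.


the image equals g(x) = -(1/2)x^5 + 5x^2 + 13x + 21/2

order-1 term: -(5/2)x^4 + 5x^3 + 10x^2 + (15/2)x + 5/2
order-2 term: -5x^3 + (25/2)x + 10
order-3 term: -5x^2 - 5x + 5/2
order-4 term: -(5/2)x - 5/2
order-5 term: -1/2
the series for exp(Δ) f terminates at order 5
exp(Δ) f = -(1/2)x^5 + 5x^2 + 13x + 21/2


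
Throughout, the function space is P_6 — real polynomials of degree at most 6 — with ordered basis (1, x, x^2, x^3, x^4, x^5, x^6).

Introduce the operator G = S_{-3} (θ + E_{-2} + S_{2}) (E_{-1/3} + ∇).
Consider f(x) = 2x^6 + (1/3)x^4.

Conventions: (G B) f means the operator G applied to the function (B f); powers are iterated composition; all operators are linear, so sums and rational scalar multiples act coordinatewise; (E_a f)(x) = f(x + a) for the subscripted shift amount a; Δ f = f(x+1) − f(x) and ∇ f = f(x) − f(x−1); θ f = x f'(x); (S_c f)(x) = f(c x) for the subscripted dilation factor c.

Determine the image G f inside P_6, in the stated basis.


E_{-1/3} f = 2x^6 - 4x^5 + (11/3)x^4 - (52/27)x^3 + (16/27)x^2 - (8/81)x + 5/729
∇ f = 12x^5 - 30x^4 + (124/3)x^3 - 32x^2 + (40/3)x - 7/3
(E_{-1/3} + ∇) f = 2x^6 + 8x^5 - (79/3)x^4 + (1064/27)x^3 - (848/27)x^2 + (1072/81)x - 1696/729
θ (E_{-1/3} + ∇) f = 12x^6 + 40x^5 - (316/3)x^4 + (1064/9)x^3 - (1696/27)x^2 + (1072/81)x
E_{-2} (E_{-1/3} + ∇) f = 2x^6 - 16x^5 + (41/3)x^4 + (6752/27)x^3 - (28616/27)x^2 + (138544/81)x - 742864/729
S_{2} (E_{-1/3} + ∇) f = 128x^6 + 256x^5 - (1264/3)x^4 + (8512/27)x^3 - (3392/27)x^2 + (2144/81)x - 1696/729
(θ + E_{-2} + S_{2}) (E_{-1/3} + ∇) f = 142x^6 + 280x^5 - 513x^4 + (6152/9)x^3 - (33704/27)x^2 + (141760/81)x - 744560/729
S_{-3} (θ + E_{-2} + S_{2}) (E_{-1/3} + ∇) f = 103518x^6 - 68040x^5 - 41553x^4 - 18456x^3 - (33704/3)x^2 - (141760/27)x - 744560/729

g(x) = 103518x^6 - 68040x^5 - 41553x^4 - 18456x^3 - (33704/3)x^2 - (141760/27)x - 744560/729
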